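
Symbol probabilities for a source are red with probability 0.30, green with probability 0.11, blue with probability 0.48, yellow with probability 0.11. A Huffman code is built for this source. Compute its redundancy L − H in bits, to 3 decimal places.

Entropy H = −Σ p log₂ p ≈ 1.7299 bits.
Huffman merges: 11/100+11/100→11/50; 11/50+3/10→13/25; 12/25+13/25→1. L = 87/50 ≈ 1.7400.
L − H = 1.7400 − 1.7299 = 0.010 bits.

0.010 bits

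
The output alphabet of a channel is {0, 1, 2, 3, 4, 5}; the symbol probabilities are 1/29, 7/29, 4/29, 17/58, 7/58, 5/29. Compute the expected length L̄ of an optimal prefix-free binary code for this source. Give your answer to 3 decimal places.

Repeatedly combine the two least-probable nodes; the expected code length is the sum of the merged weights.
merge 1/29 + 7/58 → 9/58
merge 4/29 + 9/58 → 17/58
merge 5/29 + 7/29 → 12/29
merge 17/58 + 17/58 → 17/29
merge 12/29 + 17/29 → 1
L = 9/58 + 17/58 + 12/29 + 17/29 + 1 = 71/29 ≈ 2.448 bits/symbol.

2.448 bits/symbol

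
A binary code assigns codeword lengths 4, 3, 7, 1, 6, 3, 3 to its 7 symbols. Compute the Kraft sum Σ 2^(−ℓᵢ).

0.9609375

With common denominator 2^7 = 128: Σ 2^(−ℓᵢ) = 8/128 + 16/128 + 1/128 + 64/128 + 2/128 + 16/128 + 16/128 = 123/128 = 0.9609375.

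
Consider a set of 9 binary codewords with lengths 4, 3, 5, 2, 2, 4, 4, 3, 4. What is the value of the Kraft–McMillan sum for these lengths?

1.03125

With common denominator 2^5 = 32: Σ 2^(−ℓᵢ) = 2/32 + 4/32 + 1/32 + 8/32 + 8/32 + 2/32 + 2/32 + 4/32 + 2/32 = 33/32 = 1.03125.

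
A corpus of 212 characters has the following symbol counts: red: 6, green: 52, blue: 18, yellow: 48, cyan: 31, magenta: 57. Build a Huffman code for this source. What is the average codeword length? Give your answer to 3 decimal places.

2.373 bits/symbol

Probabilities are the counts divided by 212.
Repeatedly combine the two least-probable nodes; the expected code length is the sum of the merged weights.
merge 3/106 + 9/106 → 6/53
merge 6/53 + 31/212 → 55/212
merge 12/53 + 13/53 → 25/53
merge 55/212 + 57/212 → 28/53
merge 25/53 + 28/53 → 1
L = 6/53 + 55/212 + 25/53 + 28/53 + 1 = 503/212 ≈ 2.373 bits/symbol.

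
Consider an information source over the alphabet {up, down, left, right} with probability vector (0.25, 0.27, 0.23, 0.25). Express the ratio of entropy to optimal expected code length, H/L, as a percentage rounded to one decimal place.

99.9%

Entropy H = −Σ p log₂ p ≈ 1.9977 bits.
Huffman merges: 23/100+1/4→12/25; 1/4+27/100→13/25; 12/25+13/25→1. L = 2 ≈ 2.0000.
Efficiency = H/L = 1.9977/2.0000 = 99.9%.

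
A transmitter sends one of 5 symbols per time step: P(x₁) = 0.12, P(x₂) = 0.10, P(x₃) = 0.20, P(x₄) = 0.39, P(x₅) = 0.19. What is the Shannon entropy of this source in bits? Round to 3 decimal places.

H = −Σ pᵢ log₂ pᵢ.
−0.12·log₂(0.12) = 0.3671
−0.10·log₂(0.10) = 0.3322
−0.20·log₂(0.20) = 0.4644
−0.39·log₂(0.39) = 0.5298
−0.19·log₂(0.19) = 0.4552
Sum ≈ 2.1487 → 2.149 bits.

2.149 bits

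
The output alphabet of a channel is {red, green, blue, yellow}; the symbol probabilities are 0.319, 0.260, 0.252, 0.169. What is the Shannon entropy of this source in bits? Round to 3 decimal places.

H = −Σ pᵢ log₂ pᵢ.
−0.319·log₂(0.319) = 0.5258
−0.260·log₂(0.260) = 0.5053
−0.252·log₂(0.252) = 0.5011
−0.169·log₂(0.169) = 0.4335
Sum ≈ 1.9657 → 1.966 bits.

1.966 bits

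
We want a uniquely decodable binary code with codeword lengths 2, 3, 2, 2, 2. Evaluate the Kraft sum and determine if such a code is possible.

1.125; no

With common denominator 2^3 = 8: Σ 2^(−ℓᵢ) = 2/8 + 1/8 + 2/8 + 2/8 + 2/8 = 9/8 = 1.125.
Kraft's inequality requires Σ ≤ 1; here Σ = 1.125 > 1, so no such prefix code exists.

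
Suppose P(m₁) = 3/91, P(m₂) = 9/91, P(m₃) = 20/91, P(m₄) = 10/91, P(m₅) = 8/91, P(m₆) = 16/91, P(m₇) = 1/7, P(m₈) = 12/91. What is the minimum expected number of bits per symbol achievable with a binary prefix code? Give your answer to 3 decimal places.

2.901 bits/symbol

Repeatedly combine the two least-probable nodes; the expected code length is the sum of the merged weights.
merge 3/91 + 8/91 → 11/91
merge 9/91 + 10/91 → 19/91
merge 11/91 + 12/91 → 23/91
merge 1/7 + 16/91 → 29/91
merge 19/91 + 20/91 → 3/7
merge 23/91 + 29/91 → 4/7
merge 3/7 + 4/7 → 1
L = 11/91 + 19/91 + 23/91 + 29/91 + 3/7 + 4/7 + 1 = 264/91 ≈ 2.901 bits/symbol.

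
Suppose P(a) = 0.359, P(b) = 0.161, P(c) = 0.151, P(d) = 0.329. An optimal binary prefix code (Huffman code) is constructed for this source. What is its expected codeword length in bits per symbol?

1.953 bits/symbol

Repeatedly combine the two least-probable nodes; the expected code length is the sum of the merged weights.
merge 151/1000 + 161/1000 → 39/125
merge 39/125 + 329/1000 → 641/1000
merge 359/1000 + 641/1000 → 1
L = 39/125 + 641/1000 + 1 = 1953/1000 = 1.953 bits/symbol.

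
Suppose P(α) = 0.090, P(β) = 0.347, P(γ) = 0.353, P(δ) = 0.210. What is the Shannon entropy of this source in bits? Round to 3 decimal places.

1.846 bits

H = −Σ pᵢ log₂ pᵢ.
−0.090·log₂(0.090) = 0.3127
−0.347·log₂(0.347) = 0.5299
−0.353·log₂(0.353) = 0.5303
−0.210·log₂(0.210) = 0.4728
Sum ≈ 1.8456 → 1.846 bits.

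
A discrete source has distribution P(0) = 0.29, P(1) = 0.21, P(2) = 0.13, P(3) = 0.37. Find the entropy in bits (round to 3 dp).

1.904 bits

H = −Σ pᵢ log₂ pᵢ.
−0.29·log₂(0.29) = 0.5179
−0.21·log₂(0.21) = 0.4728
−0.13·log₂(0.13) = 0.3826
−0.37·log₂(0.37) = 0.5307
Sum ≈ 1.9041 → 1.904 bits.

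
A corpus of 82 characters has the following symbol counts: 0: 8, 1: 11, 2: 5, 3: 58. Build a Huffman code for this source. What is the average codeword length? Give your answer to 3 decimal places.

Probabilities are the counts divided by 82.
Repeatedly combine the two least-probable nodes; the expected code length is the sum of the merged weights.
merge 5/82 + 4/41 → 13/82
merge 11/82 + 13/82 → 12/41
merge 12/41 + 29/41 → 1
L = 13/82 + 12/41 + 1 = 119/82 ≈ 1.451 bits/symbol.

1.451 bits/symbol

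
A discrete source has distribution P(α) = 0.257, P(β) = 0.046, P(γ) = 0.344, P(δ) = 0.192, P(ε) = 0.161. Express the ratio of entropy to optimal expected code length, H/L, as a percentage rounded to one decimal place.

96.0%

Entropy H = −Σ p log₂ p ≈ 2.1190 bits.
Huffman merges: 23/500+161/1000→207/1000; 24/125+207/1000→399/1000; 257/1000+43/125→601/1000; 399/1000+601/1000→1. L = 2207/1000 ≈ 2.2070.
Efficiency = H/L = 2.1190/2.2070 = 96.0%.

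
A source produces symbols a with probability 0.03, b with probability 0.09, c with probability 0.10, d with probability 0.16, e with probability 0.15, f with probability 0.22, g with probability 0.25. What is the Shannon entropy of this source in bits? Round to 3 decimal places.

2.611 bits

H = −Σ pᵢ log₂ pᵢ.
−0.03·log₂(0.03) = 0.1518
−0.09·log₂(0.09) = 0.3127
−0.10·log₂(0.10) = 0.3322
−0.16·log₂(0.16) = 0.4230
−0.15·log₂(0.15) = 0.4105
−0.22·log₂(0.22) = 0.4806
−0.25·log₂(0.25) = 0.5000
Sum ≈ 2.6107 → 2.611 bits.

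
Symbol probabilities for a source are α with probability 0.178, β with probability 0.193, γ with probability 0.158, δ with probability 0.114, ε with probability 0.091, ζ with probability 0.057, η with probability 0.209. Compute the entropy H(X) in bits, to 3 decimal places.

2.701 bits

H = −Σ pᵢ log₂ pᵢ.
−0.178·log₂(0.178) = 0.4432
−0.193·log₂(0.193) = 0.4581
−0.158·log₂(0.158) = 0.4206
−0.114·log₂(0.114) = 0.3571
−0.091·log₂(0.091) = 0.3147
−0.057·log₂(0.057) = 0.2356
−0.209·log₂(0.209) = 0.4720
Sum ≈ 2.7013 → 2.701 bits.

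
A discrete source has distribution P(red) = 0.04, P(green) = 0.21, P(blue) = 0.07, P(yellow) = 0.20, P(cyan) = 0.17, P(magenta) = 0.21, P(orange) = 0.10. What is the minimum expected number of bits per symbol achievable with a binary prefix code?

Repeatedly combine the two least-probable nodes; the expected code length is the sum of the merged weights.
merge 1/25 + 7/100 → 11/100
merge 1/10 + 11/100 → 21/100
merge 17/100 + 1/5 → 37/100
merge 21/100 + 21/100 → 21/50
merge 21/100 + 37/100 → 29/50
merge 21/50 + 29/50 → 1
L = 11/100 + 21/100 + 37/100 + 21/50 + 29/50 + 1 = 269/100 = 2.69 bits/symbol.

2.69 bits/symbol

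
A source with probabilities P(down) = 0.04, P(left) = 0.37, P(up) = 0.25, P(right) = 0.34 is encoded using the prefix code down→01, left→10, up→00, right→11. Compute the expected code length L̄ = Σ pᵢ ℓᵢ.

L̄ = Σ pᵢ·ℓᵢ = 0.04·2 + 0.37·2 + 0.25·2 + 0.34·2 = 2 bits/symbol.

2 bits/symbol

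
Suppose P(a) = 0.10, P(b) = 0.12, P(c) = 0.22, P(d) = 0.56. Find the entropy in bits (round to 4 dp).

1.6483 bits

H = −Σ pᵢ log₂ pᵢ.
−0.10·log₂(0.10) = 0.3322
−0.12·log₂(0.12) = 0.3671
−0.22·log₂(0.22) = 0.4806
−0.56·log₂(0.56) = 0.4684
Sum ≈ 1.6483 → 1.6483 bits.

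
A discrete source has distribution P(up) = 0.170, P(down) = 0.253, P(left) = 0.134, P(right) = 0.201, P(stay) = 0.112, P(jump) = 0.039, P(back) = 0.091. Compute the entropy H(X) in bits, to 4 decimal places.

H = −Σ pᵢ log₂ pᵢ.
−0.170·log₂(0.170) = 0.4346
−0.253·log₂(0.253) = 0.5016
−0.134·log₂(0.134) = 0.3886
−0.201·log₂(0.201) = 0.4653
−0.112·log₂(0.112) = 0.3537
−0.039·log₂(0.039) = 0.1825
−0.091·log₂(0.091) = 0.3147
Sum ≈ 2.6410 → 2.6410 bits.

2.6410 bits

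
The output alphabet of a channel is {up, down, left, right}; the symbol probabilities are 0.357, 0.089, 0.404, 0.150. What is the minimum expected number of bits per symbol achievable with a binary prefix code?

1.835 bits/symbol

Repeatedly combine the two least-probable nodes; the expected code length is the sum of the merged weights.
merge 89/1000 + 3/20 → 239/1000
merge 239/1000 + 357/1000 → 149/250
merge 101/250 + 149/250 → 1
L = 239/1000 + 149/250 + 1 = 367/200 = 1.835 bits/symbol.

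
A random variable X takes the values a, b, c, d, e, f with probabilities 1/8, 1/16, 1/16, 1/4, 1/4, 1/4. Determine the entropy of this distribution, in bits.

2.375 bits

Each probability is a power of 1/2, so log₂(1/p) is an integer.
H = Σ p·log₂(1/p) = 1/8·3 + 1/16·4 + 1/16·4 + 1/4·2 + 1/4·2 + 1/4·2 = 2.375 bits.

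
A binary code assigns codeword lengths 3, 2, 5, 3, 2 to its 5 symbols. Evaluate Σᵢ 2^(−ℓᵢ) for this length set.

With common denominator 2^5 = 32: Σ 2^(−ℓᵢ) = 4/32 + 8/32 + 1/32 + 4/32 + 8/32 = 25/32 = 0.78125.

0.78125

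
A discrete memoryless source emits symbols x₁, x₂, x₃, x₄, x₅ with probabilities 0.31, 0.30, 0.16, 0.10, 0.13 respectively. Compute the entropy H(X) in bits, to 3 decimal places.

H = −Σ pᵢ log₂ pᵢ.
−0.31·log₂(0.31) = 0.5238
−0.30·log₂(0.30) = 0.5211
−0.16·log₂(0.16) = 0.4230
−0.10·log₂(0.10) = 0.3322
−0.13·log₂(0.13) = 0.3826
Sum ≈ 2.1827 → 2.183 bits.

2.183 bits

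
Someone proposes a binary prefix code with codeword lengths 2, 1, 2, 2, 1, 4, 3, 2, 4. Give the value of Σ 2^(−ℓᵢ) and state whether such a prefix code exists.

With common denominator 2^4 = 16: Σ 2^(−ℓᵢ) = 4/16 + 8/16 + 4/16 + 4/16 + 8/16 + 1/16 + 2/16 + 4/16 + 1/16 = 36/16 = 2.25.
Kraft's inequality requires Σ ≤ 1; here Σ = 2.25 > 1, so no such prefix code exists.

2.25; no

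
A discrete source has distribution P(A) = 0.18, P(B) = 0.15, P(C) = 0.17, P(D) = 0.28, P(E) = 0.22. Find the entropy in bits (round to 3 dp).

2.285 bits

H = −Σ pᵢ log₂ pᵢ.
−0.18·log₂(0.18) = 0.4453
−0.15·log₂(0.15) = 0.4105
−0.17·log₂(0.17) = 0.4346
−0.28·log₂(0.28) = 0.5142
−0.22·log₂(0.22) = 0.4806
Sum ≈ 2.2852 → 2.285 bits.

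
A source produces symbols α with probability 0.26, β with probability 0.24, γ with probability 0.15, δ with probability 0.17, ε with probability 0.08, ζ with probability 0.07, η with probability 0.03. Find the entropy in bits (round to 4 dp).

2.5564 bits

H = −Σ pᵢ log₂ pᵢ.
−0.26·log₂(0.26) = 0.5053
−0.24·log₂(0.24) = 0.4941
−0.15·log₂(0.15) = 0.4105
−0.17·log₂(0.17) = 0.4346
−0.08·log₂(0.08) = 0.2915
−0.07·log₂(0.07) = 0.2686
−0.03·log₂(0.03) = 0.1518
Sum ≈ 2.5564 → 2.5564 bits.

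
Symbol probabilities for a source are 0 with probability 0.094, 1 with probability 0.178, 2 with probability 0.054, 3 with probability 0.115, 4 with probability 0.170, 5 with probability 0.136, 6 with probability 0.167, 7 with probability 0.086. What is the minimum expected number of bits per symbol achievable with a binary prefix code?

Repeatedly combine the two least-probable nodes; the expected code length is the sum of the merged weights.
merge 27/500 + 43/500 → 7/50
merge 47/500 + 23/200 → 209/1000
merge 17/125 + 7/50 → 69/250
merge 167/1000 + 17/100 → 337/1000
merge 89/500 + 209/1000 → 387/1000
merge 69/250 + 337/1000 → 613/1000
merge 387/1000 + 613/1000 → 1
L = 7/50 + 209/1000 + 69/250 + 337/1000 + 387/1000 + 613/1000 + 1 = 1481/500 = 2.962 bits/symbol.

2.962 bits/symbol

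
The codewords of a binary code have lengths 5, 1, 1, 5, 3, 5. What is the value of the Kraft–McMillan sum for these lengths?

1.21875

With common denominator 2^5 = 32: Σ 2^(−ℓᵢ) = 1/32 + 16/32 + 16/32 + 1/32 + 4/32 + 1/32 = 39/32 = 1.21875.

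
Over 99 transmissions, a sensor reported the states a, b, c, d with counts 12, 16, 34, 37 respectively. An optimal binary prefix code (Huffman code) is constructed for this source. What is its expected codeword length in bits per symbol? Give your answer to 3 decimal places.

Probabilities are the counts divided by 99.
Repeatedly combine the two least-probable nodes; the expected code length is the sum of the merged weights.
merge 4/33 + 16/99 → 28/99
merge 28/99 + 34/99 → 62/99
merge 37/99 + 62/99 → 1
L = 28/99 + 62/99 + 1 = 21/11 ≈ 1.909 bits/symbol.

1.909 bits/symbol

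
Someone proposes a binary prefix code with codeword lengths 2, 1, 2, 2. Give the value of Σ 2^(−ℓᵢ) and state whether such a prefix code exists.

With common denominator 2^2 = 4: Σ 2^(−ℓᵢ) = 1/4 + 2/4 + 1/4 + 1/4 = 5/4 = 1.25.
Kraft's inequality requires Σ ≤ 1; here Σ = 1.25 > 1, so no such prefix code exists.

1.25; no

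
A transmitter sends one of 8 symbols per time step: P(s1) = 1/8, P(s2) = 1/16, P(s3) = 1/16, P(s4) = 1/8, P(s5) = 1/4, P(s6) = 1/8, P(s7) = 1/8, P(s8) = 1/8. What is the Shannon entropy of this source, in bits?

2.875 bits

Each probability is a power of 1/2, so log₂(1/p) is an integer.
H = Σ p·log₂(1/p) = 1/8·3 + 1/16·4 + 1/16·4 + 1/8·3 + 1/4·2 + 1/8·3 + 1/8·3 + 1/8·3 = 2.875 bits.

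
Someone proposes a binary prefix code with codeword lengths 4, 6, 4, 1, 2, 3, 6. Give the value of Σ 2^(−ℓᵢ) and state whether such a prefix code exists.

With common denominator 2^6 = 64: Σ 2^(−ℓᵢ) = 4/64 + 1/64 + 4/64 + 32/64 + 16/64 + 8/64 + 1/64 = 66/64 = 1.03125.
Kraft's inequality requires Σ ≤ 1; here Σ = 1.03125 > 1, so no such prefix code exists.

1.03125; no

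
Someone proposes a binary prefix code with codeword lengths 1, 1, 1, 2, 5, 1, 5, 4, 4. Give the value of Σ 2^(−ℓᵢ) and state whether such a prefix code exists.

With common denominator 2^5 = 32: Σ 2^(−ℓᵢ) = 16/32 + 16/32 + 16/32 + 8/32 + 1/32 + 16/32 + 1/32 + 2/32 + 2/32 = 78/32 = 2.4375.
Kraft's inequality requires Σ ≤ 1; here Σ = 2.4375 > 1, so no such prefix code exists.

2.4375; no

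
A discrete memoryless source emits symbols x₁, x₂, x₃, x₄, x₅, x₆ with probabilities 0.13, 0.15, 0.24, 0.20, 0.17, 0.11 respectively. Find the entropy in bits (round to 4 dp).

2.5366 bits

H = −Σ pᵢ log₂ pᵢ.
−0.13·log₂(0.13) = 0.3826
−0.15·log₂(0.15) = 0.4105
−0.24·log₂(0.24) = 0.4941
−0.20·log₂(0.20) = 0.4644
−0.17·log₂(0.17) = 0.4346
−0.11·log₂(0.11) = 0.3503
Sum ≈ 2.5366 → 2.5366 bits.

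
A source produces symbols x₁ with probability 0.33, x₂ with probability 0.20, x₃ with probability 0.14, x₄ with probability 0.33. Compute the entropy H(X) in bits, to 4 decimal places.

H = −Σ pᵢ log₂ pᵢ.
−0.33·log₂(0.33) = 0.5278
−0.20·log₂(0.20) = 0.4644
−0.14·log₂(0.14) = 0.3971
−0.33·log₂(0.33) = 0.5278
Sum ≈ 1.9171 → 1.9171 bits.

1.9171 bits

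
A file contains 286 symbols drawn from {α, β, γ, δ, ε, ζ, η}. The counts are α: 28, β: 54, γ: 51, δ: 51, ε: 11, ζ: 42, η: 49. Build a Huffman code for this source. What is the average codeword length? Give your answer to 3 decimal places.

Probabilities are the counts divided by 286.
Repeatedly combine the two least-probable nodes; the expected code length is the sum of the merged weights.
merge 1/26 + 14/143 → 3/22
merge 3/22 + 21/143 → 81/286
merge 49/286 + 51/286 → 50/143
merge 51/286 + 27/143 → 105/286
merge 81/286 + 50/143 → 181/286
merge 105/286 + 181/286 → 1
L = 3/22 + 81/286 + 50/143 + 105/286 + 181/286 + 1 = 36/13 ≈ 2.769 bits/symbol.

2.769 bits/symbol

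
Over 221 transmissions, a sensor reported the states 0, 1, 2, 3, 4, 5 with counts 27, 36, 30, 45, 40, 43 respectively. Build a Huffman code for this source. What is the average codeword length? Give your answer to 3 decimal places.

2.602 bits/symbol

Probabilities are the counts divided by 221.
Repeatedly combine the two least-probable nodes; the expected code length is the sum of the merged weights.
merge 27/221 + 30/221 → 57/221
merge 36/221 + 40/221 → 76/221
merge 43/221 + 45/221 → 88/221
merge 57/221 + 76/221 → 133/221
merge 88/221 + 133/221 → 1
L = 57/221 + 76/221 + 88/221 + 133/221 + 1 = 575/221 ≈ 2.602 bits/symbol.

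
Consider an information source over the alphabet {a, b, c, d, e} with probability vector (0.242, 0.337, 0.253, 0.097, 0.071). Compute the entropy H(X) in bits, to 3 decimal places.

H = −Σ pᵢ log₂ pᵢ.
−0.242·log₂(0.242) = 0.4954
−0.337·log₂(0.337) = 0.5288
−0.253·log₂(0.253) = 0.5016
−0.097·log₂(0.097) = 0.3265
−0.071·log₂(0.071) = 0.2709
Sum ≈ 2.1232 → 2.123 bits.

2.123 bits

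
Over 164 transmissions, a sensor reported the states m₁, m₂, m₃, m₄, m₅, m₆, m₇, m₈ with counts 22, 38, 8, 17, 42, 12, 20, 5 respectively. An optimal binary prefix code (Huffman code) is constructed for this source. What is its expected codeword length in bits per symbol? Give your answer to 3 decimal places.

Probabilities are the counts divided by 164.
Repeatedly combine the two least-probable nodes; the expected code length is the sum of the merged weights.
merge 5/164 + 2/41 → 13/164
merge 3/41 + 13/164 → 25/164
merge 17/164 + 5/41 → 37/164
merge 11/82 + 25/164 → 47/164
merge 37/164 + 19/82 → 75/164
merge 21/82 + 47/164 → 89/164
merge 75/164 + 89/164 → 1
L = 13/164 + 25/164 + 37/164 + 47/164 + 75/164 + 89/164 + 1 = 225/82 ≈ 2.744 bits/symbol.

2.744 bits/symbol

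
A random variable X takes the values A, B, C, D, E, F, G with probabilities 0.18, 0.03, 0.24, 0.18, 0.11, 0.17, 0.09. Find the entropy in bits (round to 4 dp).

H = −Σ pᵢ log₂ pᵢ.
−0.18·log₂(0.18) = 0.4453
−0.03·log₂(0.03) = 0.1518
−0.24·log₂(0.24) = 0.4941
−0.18·log₂(0.18) = 0.4453
−0.11·log₂(0.11) = 0.3503
−0.17·log₂(0.17) = 0.4346
−0.09·log₂(0.09) = 0.3127
Sum ≈ 2.6340 → 2.6340 bits.

2.6340 bits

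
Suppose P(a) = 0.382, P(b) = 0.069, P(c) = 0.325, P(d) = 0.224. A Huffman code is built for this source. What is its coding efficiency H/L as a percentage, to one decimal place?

Entropy H = −Σ p log₂ p ≈ 1.8070 bits.
Huffman merges: 69/1000+28/125→293/1000; 293/1000+13/40→309/500; 191/500+309/500→1. L = 1911/1000 ≈ 1.9110.
Efficiency = H/L = 1.8070/1.9110 = 94.6%.

94.6%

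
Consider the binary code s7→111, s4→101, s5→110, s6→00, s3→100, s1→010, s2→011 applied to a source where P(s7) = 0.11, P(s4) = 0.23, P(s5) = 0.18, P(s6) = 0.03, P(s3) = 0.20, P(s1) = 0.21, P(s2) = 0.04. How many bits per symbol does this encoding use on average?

2.97 bits/symbol

L̄ = Σ pᵢ·ℓᵢ = 0.11·3 + 0.23·3 + 0.18·3 + 0.03·2 + 0.20·3 + 0.21·3 + 0.04·3 = 2.97 bits/symbol.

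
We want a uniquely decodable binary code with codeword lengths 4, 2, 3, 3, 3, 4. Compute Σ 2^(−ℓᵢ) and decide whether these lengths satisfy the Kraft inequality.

0.75; yes

With common denominator 2^4 = 16: Σ 2^(−ℓᵢ) = 1/16 + 4/16 + 2/16 + 2/16 + 2/16 + 1/16 = 12/16 = 0.75.
Kraft's inequality requires Σ ≤ 1; here Σ = 0.75 ≤ 1, so such a prefix code exists.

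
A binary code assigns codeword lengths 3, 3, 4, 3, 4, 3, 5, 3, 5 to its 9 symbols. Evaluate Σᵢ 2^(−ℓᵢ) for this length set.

With common denominator 2^5 = 32: Σ 2^(−ℓᵢ) = 4/32 + 4/32 + 2/32 + 4/32 + 2/32 + 4/32 + 1/32 + 4/32 + 1/32 = 26/32 = 0.8125.

0.8125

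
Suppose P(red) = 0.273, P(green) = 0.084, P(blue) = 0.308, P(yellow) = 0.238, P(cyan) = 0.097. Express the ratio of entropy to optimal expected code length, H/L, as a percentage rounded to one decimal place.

98.8%

Entropy H = −Σ p log₂ p ≈ 2.1542 bits.
Huffman merges: 21/250+97/1000→181/1000; 181/1000+119/500→419/1000; 273/1000+77/250→581/1000; 419/1000+581/1000→1. L = 2181/1000 ≈ 2.1810.
Efficiency = H/L = 2.1542/2.1810 = 98.8%.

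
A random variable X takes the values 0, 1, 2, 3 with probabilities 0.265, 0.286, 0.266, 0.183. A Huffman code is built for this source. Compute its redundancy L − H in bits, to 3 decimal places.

0.019 bits

Entropy H = −Σ p log₂ p ≈ 1.9808 bits.
Huffman merges: 183/1000+53/200→56/125; 133/500+143/500→69/125; 56/125+69/125→1. L = 2 ≈ 2.0000.
L − H = 2.0000 − 1.9808 = 0.019 bits.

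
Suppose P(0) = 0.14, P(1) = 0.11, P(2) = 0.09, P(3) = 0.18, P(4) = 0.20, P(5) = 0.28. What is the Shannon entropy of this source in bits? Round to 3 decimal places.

2.484 bits

H = −Σ pᵢ log₂ pᵢ.
−0.14·log₂(0.14) = 0.3971
−0.11·log₂(0.11) = 0.3503
−0.09·log₂(0.09) = 0.3127
−0.18·log₂(0.18) = 0.4453
−0.20·log₂(0.20) = 0.4644
−0.28·log₂(0.28) = 0.5142
Sum ≈ 2.4840 → 2.484 bits.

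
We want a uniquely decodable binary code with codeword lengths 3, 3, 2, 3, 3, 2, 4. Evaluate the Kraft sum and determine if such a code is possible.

With common denominator 2^4 = 16: Σ 2^(−ℓᵢ) = 2/16 + 2/16 + 4/16 + 2/16 + 2/16 + 4/16 + 1/16 = 17/16 = 1.0625.
Kraft's inequality requires Σ ≤ 1; here Σ = 1.0625 > 1, so no such prefix code exists.

1.0625; no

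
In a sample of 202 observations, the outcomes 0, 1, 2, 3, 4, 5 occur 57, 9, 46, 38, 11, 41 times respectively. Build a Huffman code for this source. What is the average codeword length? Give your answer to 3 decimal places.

Probabilities are the counts divided by 202.
Repeatedly combine the two least-probable nodes; the expected code length is the sum of the merged weights.
merge 9/202 + 11/202 → 10/101
merge 10/101 + 19/101 → 29/101
merge 41/202 + 23/101 → 87/202
merge 57/202 + 29/101 → 115/202
merge 87/202 + 115/202 → 1
L = 10/101 + 29/101 + 87/202 + 115/202 + 1 = 241/101 ≈ 2.386 bits/symbol.

2.386 bits/symbol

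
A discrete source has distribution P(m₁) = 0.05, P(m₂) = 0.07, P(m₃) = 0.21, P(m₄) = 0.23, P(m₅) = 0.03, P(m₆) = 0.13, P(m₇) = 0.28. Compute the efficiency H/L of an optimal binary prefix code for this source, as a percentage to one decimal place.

Entropy H = −Σ p log₂ p ≈ 2.4938 bits.
Huffman merges: 3/100+1/20→2/25; 7/100+2/25→3/20; 13/100+3/20→7/25; 21/100+23/100→11/25; 7/25+7/25→14/25; 11/25+14/25→1. L = 251/100 ≈ 2.5100.
Efficiency = H/L = 2.4938/2.5100 = 99.4%.

99.4%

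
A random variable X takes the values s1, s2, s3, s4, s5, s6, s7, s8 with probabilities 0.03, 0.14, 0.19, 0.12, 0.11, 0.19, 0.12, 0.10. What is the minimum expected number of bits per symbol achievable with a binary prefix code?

Repeatedly combine the two least-probable nodes; the expected code length is the sum of the merged weights.
merge 3/100 + 1/10 → 13/100
merge 11/100 + 3/25 → 23/100
merge 3/25 + 13/100 → 1/4
merge 7/50 + 19/100 → 33/100
merge 19/100 + 23/100 → 21/50
merge 1/4 + 33/100 → 29/50
merge 21/50 + 29/50 → 1
L = 13/100 + 23/100 + 1/4 + 33/100 + 21/50 + 29/50 + 1 = 147/50 = 2.94 bits/symbol.

2.94 bits/symbol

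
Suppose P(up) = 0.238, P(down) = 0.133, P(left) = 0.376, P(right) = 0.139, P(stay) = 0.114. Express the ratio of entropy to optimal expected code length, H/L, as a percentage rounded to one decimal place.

96.3%

Entropy H = −Σ p log₂ p ≈ 2.1635 bits.
Huffman merges: 57/500+133/1000→247/1000; 139/1000+119/500→377/1000; 247/1000+47/125→623/1000; 377/1000+623/1000→1. L = 2247/1000 ≈ 2.2470.
Efficiency = H/L = 2.1635/2.2470 = 96.3%.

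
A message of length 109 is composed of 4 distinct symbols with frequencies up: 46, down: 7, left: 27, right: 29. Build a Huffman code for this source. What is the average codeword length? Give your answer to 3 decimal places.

Probabilities are the counts divided by 109.
Repeatedly combine the two least-probable nodes; the expected code length is the sum of the merged weights.
merge 7/109 + 27/109 → 34/109
merge 29/109 + 34/109 → 63/109
merge 46/109 + 63/109 → 1
L = 34/109 + 63/109 + 1 = 206/109 ≈ 1.890 bits/symbol.

1.890 bits/symbol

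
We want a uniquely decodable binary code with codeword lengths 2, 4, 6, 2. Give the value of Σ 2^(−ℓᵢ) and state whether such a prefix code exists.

0.578125; yes

With common denominator 2^6 = 64: Σ 2^(−ℓᵢ) = 16/64 + 4/64 + 1/64 + 16/64 = 37/64 = 0.578125.
Kraft's inequality requires Σ ≤ 1; here Σ = 0.578125 ≤ 1, so such a prefix code exists.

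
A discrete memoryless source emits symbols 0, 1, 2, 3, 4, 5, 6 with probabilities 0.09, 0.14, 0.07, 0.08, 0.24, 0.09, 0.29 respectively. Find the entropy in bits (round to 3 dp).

H = −Σ pᵢ log₂ pᵢ.
−0.09·log₂(0.09) = 0.3127
−0.14·log₂(0.14) = 0.3971
−0.07·log₂(0.07) = 0.2686
−0.08·log₂(0.08) = 0.2915
−0.24·log₂(0.24) = 0.4941
−0.09·log₂(0.09) = 0.3127
−0.29·log₂(0.29) = 0.5179
Sum ≈ 2.5945 → 2.595 bits.

2.595 bits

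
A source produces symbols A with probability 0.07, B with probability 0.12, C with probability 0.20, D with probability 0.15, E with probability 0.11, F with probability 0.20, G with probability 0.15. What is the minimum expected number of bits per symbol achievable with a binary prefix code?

2.78 bits/symbol

Repeatedly combine the two least-probable nodes; the expected code length is the sum of the merged weights.
merge 7/100 + 11/100 → 9/50
merge 3/25 + 3/20 → 27/100
merge 3/20 + 9/50 → 33/100
merge 1/5 + 1/5 → 2/5
merge 27/100 + 33/100 → 3/5
merge 2/5 + 3/5 → 1
L = 9/50 + 27/100 + 33/100 + 2/5 + 3/5 + 1 = 139/50 = 2.78 bits/symbol.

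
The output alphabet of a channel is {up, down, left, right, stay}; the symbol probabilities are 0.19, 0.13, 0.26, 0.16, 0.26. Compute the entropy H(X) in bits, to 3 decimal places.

2.271 bits

H = −Σ pᵢ log₂ pᵢ.
−0.19·log₂(0.19) = 0.4552
−0.13·log₂(0.13) = 0.3826
−0.26·log₂(0.26) = 0.5053
−0.16·log₂(0.16) = 0.4230
−0.26·log₂(0.26) = 0.5053
Sum ≈ 2.2715 → 2.271 bits.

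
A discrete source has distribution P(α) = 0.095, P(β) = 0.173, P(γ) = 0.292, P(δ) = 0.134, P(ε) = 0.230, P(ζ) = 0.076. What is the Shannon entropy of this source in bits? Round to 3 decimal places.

H = −Σ pᵢ log₂ pᵢ.
−0.095·log₂(0.095) = 0.3226
−0.173·log₂(0.173) = 0.4379
−0.292·log₂(0.292) = 0.5186
−0.134·log₂(0.134) = 0.3886
−0.230·log₂(0.230) = 0.4877
−0.076·log₂(0.076) = 0.2826
Sum ≈ 2.4379 → 2.438 bits.

2.438 bits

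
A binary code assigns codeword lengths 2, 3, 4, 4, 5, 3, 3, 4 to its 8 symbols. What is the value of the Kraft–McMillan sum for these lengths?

With common denominator 2^5 = 32: Σ 2^(−ℓᵢ) = 8/32 + 4/32 + 2/32 + 2/32 + 1/32 + 4/32 + 4/32 + 2/32 = 27/32 = 0.84375.

0.84375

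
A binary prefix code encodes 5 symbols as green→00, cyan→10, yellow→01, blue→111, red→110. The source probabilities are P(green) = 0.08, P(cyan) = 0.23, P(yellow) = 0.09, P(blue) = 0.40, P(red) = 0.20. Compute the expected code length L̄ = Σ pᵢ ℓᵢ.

2.6 bits/symbol

L̄ = Σ pᵢ·ℓᵢ = 0.08·2 + 0.23·2 + 0.09·2 + 0.40·3 + 0.20·3 = 2.6 bits/symbol.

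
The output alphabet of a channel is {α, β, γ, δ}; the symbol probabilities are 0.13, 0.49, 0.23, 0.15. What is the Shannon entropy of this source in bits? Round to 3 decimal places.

H = −Σ pᵢ log₂ pᵢ.
−0.13·log₂(0.13) = 0.3826
−0.49·log₂(0.49) = 0.5043
−0.23·log₂(0.23) = 0.4877
−0.15·log₂(0.15) = 0.4105
Sum ≈ 1.7851 → 1.785 bits.

1.785 bits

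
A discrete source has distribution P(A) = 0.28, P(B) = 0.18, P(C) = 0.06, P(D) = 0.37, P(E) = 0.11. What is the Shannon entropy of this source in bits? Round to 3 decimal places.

2.084 bits

H = −Σ pᵢ log₂ pᵢ.
−0.28·log₂(0.28) = 0.5142
−0.18·log₂(0.18) = 0.4453
−0.06·log₂(0.06) = 0.2435
−0.37·log₂(0.37) = 0.5307
−0.11·log₂(0.11) = 0.3503
Sum ≈ 2.0841 → 2.084 bits.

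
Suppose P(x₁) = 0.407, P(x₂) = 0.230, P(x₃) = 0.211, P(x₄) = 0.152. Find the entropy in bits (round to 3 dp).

H = −Σ pᵢ log₂ pᵢ.
−0.407·log₂(0.407) = 0.5278
−0.230·log₂(0.230) = 0.4877
−0.211·log₂(0.211) = 0.4736
−0.152·log₂(0.152) = 0.4131
Sum ≈ 1.9022 → 1.902 bits.

1.902 bits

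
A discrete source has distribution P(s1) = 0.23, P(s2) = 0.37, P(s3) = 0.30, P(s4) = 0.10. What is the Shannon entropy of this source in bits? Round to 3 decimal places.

1.872 bits

H = −Σ pᵢ log₂ pᵢ.
−0.23·log₂(0.23) = 0.4877
−0.37·log₂(0.37) = 0.5307
−0.30·log₂(0.30) = 0.5211
−0.10·log₂(0.10) = 0.3322
Sum ≈ 1.8717 → 1.872 bits.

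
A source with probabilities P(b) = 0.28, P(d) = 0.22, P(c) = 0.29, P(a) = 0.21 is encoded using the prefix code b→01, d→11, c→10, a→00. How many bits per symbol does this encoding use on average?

2 bits/symbol

L̄ = Σ pᵢ·ℓᵢ = 0.28·2 + 0.22·2 + 0.29·2 + 0.21·2 = 2 bits/symbol.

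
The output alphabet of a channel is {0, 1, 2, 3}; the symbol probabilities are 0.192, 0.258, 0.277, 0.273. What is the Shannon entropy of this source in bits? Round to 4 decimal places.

1.9857 bits

H = −Σ pᵢ log₂ pᵢ.
−0.192·log₂(0.192) = 0.4571
−0.258·log₂(0.258) = 0.5043
−0.277·log₂(0.277) = 0.5130
−0.273·log₂(0.273) = 0.5113
Sum ≈ 1.9857 → 1.9857 bits.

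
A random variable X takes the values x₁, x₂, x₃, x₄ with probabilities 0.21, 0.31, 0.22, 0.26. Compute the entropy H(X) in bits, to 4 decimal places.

1.9825 bits

H = −Σ pᵢ log₂ pᵢ.
−0.21·log₂(0.21) = 0.4728
−0.31·log₂(0.31) = 0.5238
−0.22·log₂(0.22) = 0.4806
−0.26·log₂(0.26) = 0.5053
Sum ≈ 1.9825 → 1.9825 bits.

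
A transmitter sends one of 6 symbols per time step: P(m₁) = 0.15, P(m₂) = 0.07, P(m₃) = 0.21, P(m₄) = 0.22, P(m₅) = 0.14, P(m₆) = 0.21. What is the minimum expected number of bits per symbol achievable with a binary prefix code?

Repeatedly combine the two least-probable nodes; the expected code length is the sum of the merged weights.
merge 7/100 + 7/50 → 21/100
merge 3/20 + 21/100 → 9/25
merge 21/100 + 21/100 → 21/50
merge 11/50 + 9/25 → 29/50
merge 21/50 + 29/50 → 1
L = 21/100 + 9/25 + 21/50 + 29/50 + 1 = 257/100 = 2.57 bits/symbol.

2.57 bits/symbol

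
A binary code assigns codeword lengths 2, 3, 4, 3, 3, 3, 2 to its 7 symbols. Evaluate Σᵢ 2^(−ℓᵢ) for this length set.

1.0625

With common denominator 2^4 = 16: Σ 2^(−ℓᵢ) = 4/16 + 2/16 + 1/16 + 2/16 + 2/16 + 2/16 + 4/16 = 17/16 = 1.0625.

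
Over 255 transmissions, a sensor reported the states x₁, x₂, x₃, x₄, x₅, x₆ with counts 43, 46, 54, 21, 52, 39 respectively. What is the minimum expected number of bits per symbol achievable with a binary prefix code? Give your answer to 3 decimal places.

Probabilities are the counts divided by 255.
Repeatedly combine the two least-probable nodes; the expected code length is the sum of the merged weights.
merge 7/85 + 13/85 → 4/17
merge 43/255 + 46/255 → 89/255
merge 52/255 + 18/85 → 106/255
merge 4/17 + 89/255 → 149/255
merge 106/255 + 149/255 → 1
L = 4/17 + 89/255 + 106/255 + 149/255 + 1 = 659/255 ≈ 2.584 bits/symbol.

2.584 bits/symbol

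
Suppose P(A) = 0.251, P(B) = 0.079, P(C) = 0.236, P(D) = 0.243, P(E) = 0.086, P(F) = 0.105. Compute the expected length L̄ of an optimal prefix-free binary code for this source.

Repeatedly combine the two least-probable nodes; the expected code length is the sum of the merged weights.
merge 79/1000 + 43/500 → 33/200
merge 21/200 + 33/200 → 27/100
merge 59/250 + 243/1000 → 479/1000
merge 251/1000 + 27/100 → 521/1000
merge 479/1000 + 521/1000 → 1
L = 33/200 + 27/100 + 479/1000 + 521/1000 + 1 = 487/200 = 2.435 bits/symbol.

2.435 bits/symbol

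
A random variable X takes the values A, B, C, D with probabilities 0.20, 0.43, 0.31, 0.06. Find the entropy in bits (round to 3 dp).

H = −Σ pᵢ log₂ pᵢ.
−0.20·log₂(0.20) = 0.4644
−0.43·log₂(0.43) = 0.5236
−0.31·log₂(0.31) = 0.5238
−0.06·log₂(0.06) = 0.2435
Sum ≈ 1.7553 → 1.755 bits.

1.755 bits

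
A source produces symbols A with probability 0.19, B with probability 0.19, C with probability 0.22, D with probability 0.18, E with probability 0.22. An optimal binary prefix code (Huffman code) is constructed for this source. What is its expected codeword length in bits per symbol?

Repeatedly combine the two least-probable nodes; the expected code length is the sum of the merged weights.
merge 9/50 + 19/100 → 37/100
merge 19/100 + 11/50 → 41/100
merge 11/50 + 37/100 → 59/100
merge 41/100 + 59/100 → 1
L = 37/100 + 41/100 + 59/100 + 1 = 237/100 = 2.37 bits/symbol.

2.37 bits/symbol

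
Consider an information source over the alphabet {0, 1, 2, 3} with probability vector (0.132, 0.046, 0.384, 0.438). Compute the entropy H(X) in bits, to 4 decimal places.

1.6419 bits

H = −Σ pᵢ log₂ pᵢ.
−0.132·log₂(0.132) = 0.3856
−0.046·log₂(0.046) = 0.2043
−0.384·log₂(0.384) = 0.5302
−0.438·log₂(0.438) = 0.5217
Sum ≈ 1.6419 → 1.6419 bits.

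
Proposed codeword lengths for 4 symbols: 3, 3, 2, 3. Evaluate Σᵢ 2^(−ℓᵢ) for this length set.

0.625

With common denominator 2^3 = 8: Σ 2^(−ℓᵢ) = 1/8 + 1/8 + 2/8 + 1/8 = 5/8 = 0.625.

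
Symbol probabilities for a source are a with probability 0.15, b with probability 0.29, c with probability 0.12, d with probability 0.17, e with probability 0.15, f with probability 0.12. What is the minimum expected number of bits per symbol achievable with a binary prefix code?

Repeatedly combine the two least-probable nodes; the expected code length is the sum of the merged weights.
merge 3/25 + 3/25 → 6/25
merge 3/20 + 3/20 → 3/10
merge 17/100 + 6/25 → 41/100
merge 29/100 + 3/10 → 59/100
merge 41/100 + 59/100 → 1
L = 6/25 + 3/10 + 41/100 + 59/100 + 1 = 127/50 = 2.54 bits/symbol.

2.54 bits/symbol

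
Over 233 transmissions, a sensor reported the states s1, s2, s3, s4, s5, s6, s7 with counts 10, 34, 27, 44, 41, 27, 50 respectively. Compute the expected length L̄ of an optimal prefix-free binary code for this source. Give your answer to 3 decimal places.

Probabilities are the counts divided by 233.
Repeatedly combine the two least-probable nodes; the expected code length is the sum of the merged weights.
merge 10/233 + 27/233 → 37/233
merge 27/233 + 34/233 → 61/233
merge 37/233 + 41/233 → 78/233
merge 44/233 + 50/233 → 94/233
merge 61/233 + 78/233 → 139/233
merge 94/233 + 139/233 → 1
L = 37/233 + 61/233 + 78/233 + 94/233 + 139/233 + 1 = 642/233 ≈ 2.755 bits/symbol.

2.755 bits/symbol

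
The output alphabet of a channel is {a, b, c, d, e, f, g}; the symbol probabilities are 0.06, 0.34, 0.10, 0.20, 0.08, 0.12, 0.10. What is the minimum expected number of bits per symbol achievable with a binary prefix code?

2.6 bits/symbol

Repeatedly combine the two least-probable nodes; the expected code length is the sum of the merged weights.
merge 3/50 + 2/25 → 7/50
merge 1/10 + 1/10 → 1/5
merge 3/25 + 7/50 → 13/50
merge 1/5 + 1/5 → 2/5
merge 13/50 + 17/50 → 3/5
merge 2/5 + 3/5 → 1
L = 7/50 + 1/5 + 13/50 + 2/5 + 3/5 + 1 = 13/5 = 2.6 bits/symbol.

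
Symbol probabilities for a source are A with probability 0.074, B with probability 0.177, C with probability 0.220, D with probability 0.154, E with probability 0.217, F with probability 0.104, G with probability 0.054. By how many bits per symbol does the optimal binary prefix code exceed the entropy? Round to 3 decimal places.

0.029 bits

Entropy H = −Σ p log₂ p ≈ 2.6617 bits.
Huffman merges: 27/500+37/500→16/125; 13/125+16/125→29/125; 77/500+177/1000→331/1000; 217/1000+11/50→437/1000; 29/125+331/1000→563/1000; 437/1000+563/1000→1. L = 2691/1000 ≈ 2.6910.
L − H = 2.6910 − 2.6617 = 0.029 bits.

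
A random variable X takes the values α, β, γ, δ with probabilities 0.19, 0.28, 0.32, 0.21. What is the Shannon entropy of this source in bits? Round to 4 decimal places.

1.9683 bits

H = −Σ pᵢ log₂ pᵢ.
−0.19·log₂(0.19) = 0.4552
−0.28·log₂(0.28) = 0.5142
−0.32·log₂(0.32) = 0.5260
−0.21·log₂(0.21) = 0.4728
Sum ≈ 1.9683 → 1.9683 bits.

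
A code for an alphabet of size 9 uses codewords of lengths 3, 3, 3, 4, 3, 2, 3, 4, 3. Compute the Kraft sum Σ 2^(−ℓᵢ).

With common denominator 2^4 = 16: Σ 2^(−ℓᵢ) = 2/16 + 2/16 + 2/16 + 1/16 + 2/16 + 4/16 + 2/16 + 1/16 + 2/16 = 18/16 = 1.125.

1.125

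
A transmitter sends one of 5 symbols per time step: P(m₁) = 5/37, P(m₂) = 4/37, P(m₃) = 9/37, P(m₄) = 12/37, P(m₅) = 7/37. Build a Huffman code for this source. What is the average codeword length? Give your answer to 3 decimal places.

Repeatedly combine the two least-probable nodes; the expected code length is the sum of the merged weights.
merge 4/37 + 5/37 → 9/37
merge 7/37 + 9/37 → 16/37
merge 9/37 + 12/37 → 21/37
merge 16/37 + 21/37 → 1
L = 9/37 + 16/37 + 21/37 + 1 = 83/37 ≈ 2.243 bits/symbol.

2.243 bits/symbol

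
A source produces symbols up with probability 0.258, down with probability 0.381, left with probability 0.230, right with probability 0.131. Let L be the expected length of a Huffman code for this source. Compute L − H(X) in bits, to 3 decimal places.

0.074 bits

Entropy H = −Σ p log₂ p ≈ 1.9065 bits.
Huffman merges: 131/1000+23/100→361/1000; 129/500+361/1000→619/1000; 381/1000+619/1000→1. L = 99/50 ≈ 1.9800.
L − H = 1.9800 − 1.9065 = 0.074 bits.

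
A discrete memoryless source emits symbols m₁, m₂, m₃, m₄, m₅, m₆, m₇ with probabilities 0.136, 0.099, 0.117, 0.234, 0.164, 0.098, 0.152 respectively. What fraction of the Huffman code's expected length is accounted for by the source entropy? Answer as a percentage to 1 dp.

Entropy H = −Σ p log₂ p ≈ 2.7435 bits.
Huffman merges: 49/500+99/1000→197/1000; 117/1000+17/125→253/1000; 19/125+41/250→79/250; 197/1000+117/500→431/1000; 253/1000+79/250→569/1000; 431/1000+569/1000→1. L = 1383/500 ≈ 2.7660.
Efficiency = H/L = 2.7435/2.7660 = 99.2%.

99.2%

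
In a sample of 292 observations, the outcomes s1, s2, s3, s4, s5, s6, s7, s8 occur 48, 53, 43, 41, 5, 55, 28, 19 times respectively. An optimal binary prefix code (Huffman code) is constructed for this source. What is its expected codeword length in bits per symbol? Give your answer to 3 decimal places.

2.890 bits/symbol

Probabilities are the counts divided by 292.
Repeatedly combine the two least-probable nodes; the expected code length is the sum of the merged weights.
merge 5/292 + 19/292 → 6/73
merge 6/73 + 7/73 → 13/73
merge 41/292 + 43/292 → 21/73
merge 12/73 + 13/73 → 25/73
merge 53/292 + 55/292 → 27/73
merge 21/73 + 25/73 → 46/73
merge 27/73 + 46/73 → 1
L = 6/73 + 13/73 + 21/73 + 25/73 + 27/73 + 46/73 + 1 = 211/73 ≈ 2.890 bits/symbol.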